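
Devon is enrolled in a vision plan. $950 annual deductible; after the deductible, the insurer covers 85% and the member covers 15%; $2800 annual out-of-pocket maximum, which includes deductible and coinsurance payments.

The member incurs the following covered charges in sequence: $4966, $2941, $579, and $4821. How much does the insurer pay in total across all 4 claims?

$10507

#1 ($4966): $950 to deductible, leaving $4016; 15% of $4016 = $602.40. Member owes $1552.40 (running OOP $1552.40). Insurer: $4966 − $1552.40 = $3413.60.
#2 ($2941): deductible already satisfied, so member's share is 15% × $2941 = $441.15. Member owes $441.15 (running OOP $1993.55). Insurer: $2941 − $441.15 = $2499.85.
#3 ($579): 15% coinsurance on $579 = $86.85. Member pays $86.85; OOP now $2080.40. Insurer: $579 − $86.85 = $492.15.
#4 ($4821): 15% coinsurance on $4821 = $723.15. Adding that to $2080.40 gives $2803.55, past the $2800 cap; member pays only $2800 − $2080.40 = $719.60. Plan pays $4821 − $719.60 = $4101.40.
Insurer total = bills − member's total = $13307 − $2800 = $10507.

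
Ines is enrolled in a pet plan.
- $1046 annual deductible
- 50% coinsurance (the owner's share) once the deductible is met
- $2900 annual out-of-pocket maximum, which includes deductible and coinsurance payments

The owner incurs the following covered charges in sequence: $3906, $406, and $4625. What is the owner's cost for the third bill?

Bill 1, $3906: deductible takes $1046, $2860 remains; owner's 50% is $1430. Owner pays $2476; OOP now $2476.
Bill 2, $406: deductible already satisfied, so owner's share is 50% × $406 = $203. Cost to owner: $203. OOP to date $2679.
Bill 3, $4625: deductible met; 50% of $4625 = $2312.50. That would push OOP to $4991.50, over the $2900 cap, so owner pays $2900 − $2679 = $221.

$221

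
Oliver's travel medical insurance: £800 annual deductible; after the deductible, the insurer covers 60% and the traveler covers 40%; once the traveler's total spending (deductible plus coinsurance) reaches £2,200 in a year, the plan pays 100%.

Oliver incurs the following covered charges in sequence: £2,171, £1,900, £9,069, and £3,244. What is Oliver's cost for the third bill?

£91.60

Claim 1 — £2,171: deductible takes £800, £1,371 remains; traveler's 40% is £548.40. Traveler pays £1,348.40; OOP now £1,348.40.
Claim 2 — £1,900: deductible already satisfied, so traveler's share is 40% × £1,900 = £760. Traveler pays £760; OOP now £2,108.40.
Claim 3 — £9,069: 40% coinsurance on £9,069 = £3,627.60. Adding that to £2,108.40 gives £5,736, past the £2,200 cap; traveler pays only £2,200 − £2,108.40 = £91.60.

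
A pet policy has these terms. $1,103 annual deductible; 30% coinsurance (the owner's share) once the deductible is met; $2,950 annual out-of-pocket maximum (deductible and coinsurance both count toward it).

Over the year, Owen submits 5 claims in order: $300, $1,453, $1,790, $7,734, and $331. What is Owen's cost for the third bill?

Bill 1, $300: all of it applies to the deductible. Owner pays $300; OOP now $300.
Bill 2, $1,453: deductible takes $803, $650 remains; owner's 30% is $195. Owner pays $998; OOP now $1,298.
Bill 3, $1,790: 30% coinsurance on $1,790 = $537. Owner owes $537 (running OOP $1,835).

$537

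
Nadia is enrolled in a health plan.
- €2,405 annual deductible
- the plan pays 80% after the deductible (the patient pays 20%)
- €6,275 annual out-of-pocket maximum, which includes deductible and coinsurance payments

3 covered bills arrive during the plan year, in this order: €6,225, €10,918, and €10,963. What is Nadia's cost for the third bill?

Claim 1 (€6,225): deductible takes €2,405, €3,820 remains; 20% of €3,820 = €764. Cost to patient: €3,169. OOP to date €3,169.
Claim 2 (€10,918): deductible already satisfied, so patient's share is 20% × €10,918 = €2,183.60. Cost to patient: €2,183.60. OOP to date €5,352.60.
Claim 3 (€10,963): 20% coinsurance on €10,963 = €2,192.60. Adding that to €5,352.60 gives €7,545.20, past the €6,275 cap; patient pays only €6,275 − €5,352.60 = €922.40.

€922.40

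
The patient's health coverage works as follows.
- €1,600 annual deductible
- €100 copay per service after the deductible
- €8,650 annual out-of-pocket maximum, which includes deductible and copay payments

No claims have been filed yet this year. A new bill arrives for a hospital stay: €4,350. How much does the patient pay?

€1,700

The full €1,600 deductible is still open; €1,600 of this bill applies to it.
That leaves €4,350 − €1,600 = €2,750 for the copay.
Copay on this service: €100.
Patient responsibility before any cap: €1,600 + €100 = €1,700.
Total out-of-pocket so far would be €0 + €1,700 = €1,700, below the €8,650 cap — no reduction.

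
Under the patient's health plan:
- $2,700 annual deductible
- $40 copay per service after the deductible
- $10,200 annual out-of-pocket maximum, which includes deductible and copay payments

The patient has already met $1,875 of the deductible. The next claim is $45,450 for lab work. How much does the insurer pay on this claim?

$44,585

Deductible still to meet: $2,700 − $1,875 = $825.
After the $825 deductible portion, $45,450 − $825 = $44,625 is subject to the copay.
Copay on this service: $40.
That puts the patient's cost at $825 + $40 = $865 before any cap.
Cumulative spending $1,875 + $865 = $2,740 stays under the $10,200 maximum.
Insurer pays the balance: $45,450 − $865 = $44,585.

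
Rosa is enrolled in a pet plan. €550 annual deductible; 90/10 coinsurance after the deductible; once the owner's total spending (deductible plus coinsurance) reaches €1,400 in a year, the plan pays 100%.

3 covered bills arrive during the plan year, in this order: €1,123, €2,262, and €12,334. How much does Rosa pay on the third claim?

Claim 1 (€1,123): €550 to deductible, leaving €573; owner's 10% is €57.30. Owner owes €607.30 (running OOP €607.30).
Claim 2 (€2,262): deductible met; 10% of €2,262 = €226.20. Owner pays €226.20; OOP now €833.50.
Claim 3 (€12,334): deductible already satisfied, so owner's share is 10% × €12,334 = €1,233.40. Adding that to €833.50 gives €2,066.90, past the €1,400 cap; owner pays only €1,400 − €833.50 = €566.50.

€566.50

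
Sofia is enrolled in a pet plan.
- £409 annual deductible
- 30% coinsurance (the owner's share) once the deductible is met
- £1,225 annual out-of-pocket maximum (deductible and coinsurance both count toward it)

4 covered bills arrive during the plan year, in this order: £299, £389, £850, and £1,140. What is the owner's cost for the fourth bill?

£342

Bill 1, £299: all of it applies to the deductible. Owner pays £299; OOP now £299.
Bill 2, £389: deductible takes £110, £279 remains; owner's 30% is £83.70. Owner owes £193.70 (running OOP £492.70).
Bill 3, £850: 30% coinsurance on £850 = £255. Owner pays £255; OOP now £747.70.
Bill 4, £1,140: deductible already satisfied, so owner's share is 30% × £1,140 = £342. Cost to owner: £342. OOP to date £1,089.70.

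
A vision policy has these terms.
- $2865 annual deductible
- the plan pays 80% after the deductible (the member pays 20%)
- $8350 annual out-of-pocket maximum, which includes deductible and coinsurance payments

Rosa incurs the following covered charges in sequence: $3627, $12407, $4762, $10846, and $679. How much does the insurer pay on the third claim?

Claim 1 ($3627): $2865 to deductible, leaving $762; coinsurance $762 × 20% = $152.40. Member owes $3017.40 (running OOP $3017.40). Plan pays $3627 − $3017.40 = $609.60.
Claim 2 ($12407): 20% coinsurance on $12407 = $2481.40. Member pays $2481.40; OOP now $5498.80. Insurer: $12407 − $2481.40 = $9925.60.
Claim 3 ($4762): deductible already satisfied, so member's share is 20% × $4762 = $952.40. Member pays $952.40; OOP now $6451.20. Plan pays $4762 − $952.40 = $3809.60.

$3809.60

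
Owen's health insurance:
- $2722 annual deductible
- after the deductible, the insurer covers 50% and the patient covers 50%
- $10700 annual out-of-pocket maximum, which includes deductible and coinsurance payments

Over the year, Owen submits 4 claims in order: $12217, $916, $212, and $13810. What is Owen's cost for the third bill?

Claim 1 ($12217): $2722 finishes the deductible; $9495 goes to coinsurance; coinsurance $9495 × 50% = $4747.50. Patient owes $7469.50 (running OOP $7469.50).
Claim 2 ($916): 50% coinsurance on $916 = $458. Patient owes $458 (running OOP $7927.50).
Claim 3 ($212): deductible met; 50% of $212 = $106. Patient owes $106 (running OOP $8033.50).

$106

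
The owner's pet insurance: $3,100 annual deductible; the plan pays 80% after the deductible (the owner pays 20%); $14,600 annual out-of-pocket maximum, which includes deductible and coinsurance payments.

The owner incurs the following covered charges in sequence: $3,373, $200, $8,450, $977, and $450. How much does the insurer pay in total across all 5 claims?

Claim 1 — $3,373: deductible takes $3,100, $273 remains; 20% of $273 = $54.60. Owner owes $3,154.60 (running OOP $3,154.60). Insurer: $3,373 − $3,154.60 = $218.40.
Claim 2 — $200: 20% coinsurance on $200 = $40. Cost to owner: $40. OOP to date $3,194.60. Insurer: $200 − $40 = $160.
Claim 3 — $8,450: deductible already satisfied, so owner's share is 20% × $8,450 = $1,690. Owner owes $1,690 (running OOP $4,884.60). Plan pays $8,450 − $1,690 = $6,760.
Claim 4 — $977: deductible already satisfied, so owner's share is 20% × $977 = $195.40. Owner owes $195.40 (running OOP $5,080). Insurer: $977 − $195.40 = $781.60.
Claim 5 — $450: deductible met; 20% of $450 = $90. Cost to owner: $90. OOP to date $5,170. Insurer: $450 − $90 = $360.
Insurer total: $218.40 + $160 + $6,760 + $781.60 + $360 = $8,280.

$8,280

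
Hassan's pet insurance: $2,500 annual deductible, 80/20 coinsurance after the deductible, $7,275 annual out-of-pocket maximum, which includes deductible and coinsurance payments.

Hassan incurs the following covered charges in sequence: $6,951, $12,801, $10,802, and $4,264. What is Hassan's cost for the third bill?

Claim 1 ($6,951): deductible takes $2,500, $4,451 remains; 20% of $4,451 = $890.20. Owner pays $3,390.20; OOP now $3,390.20.
Claim 2 ($12,801): deductible already satisfied, so owner's share is 20% × $12,801 = $2,560.20. Owner pays $2,560.20; OOP now $5,950.40.
Claim 3 ($10,802): deductible already satisfied, so owner's share is 20% × $10,802 = $2,160.40. That would push OOP to $8,110.80, over the $7,275 cap, so owner pays $7,275 − $5,950.40 = $1,324.60.

$1,324.60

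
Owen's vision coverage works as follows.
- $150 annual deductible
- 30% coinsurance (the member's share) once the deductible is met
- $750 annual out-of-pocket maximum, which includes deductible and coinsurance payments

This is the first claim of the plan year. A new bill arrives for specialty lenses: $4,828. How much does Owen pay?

Deductible not yet touched, so the first $150 of the bill goes to the deductible.
After the $150 deductible portion, $4,828 − $150 = $4,678 is subject to coinsurance.
Member's 30% share of $4,678 is $1,403.40.
That puts the member's cost at $150 + $1,403.40 = $1,553.40 before any cap.
Year-to-date out-of-pocket would reach $0 + $1,553.40 = $1,553.40, above the $750 maximum, so the member pays only $750 − $0 = $750.

$750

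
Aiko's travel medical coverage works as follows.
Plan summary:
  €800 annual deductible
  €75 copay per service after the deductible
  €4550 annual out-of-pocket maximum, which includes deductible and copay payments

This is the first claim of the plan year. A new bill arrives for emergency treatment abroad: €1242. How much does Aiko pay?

The full €800 deductible is still open; €800 of this bill applies to it.
The remaining €442 (= €1242 − €800) moves to the copay.
Copay on this service: €75.
That puts the traveler's cost at €800 + €75 = €875 before any cap.
Cumulative spending €0 + €875 = €875 stays under the €4550 maximum.

€875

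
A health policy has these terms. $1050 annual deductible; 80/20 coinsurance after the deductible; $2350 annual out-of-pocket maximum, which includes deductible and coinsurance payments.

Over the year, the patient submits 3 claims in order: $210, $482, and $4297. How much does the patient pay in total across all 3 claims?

#1 ($210): all of it applies to the deductible. Patient owes $210 (running OOP $210).
#2 ($482): entire amount goes to the deductible. Cost to patient: $482. OOP to date $692.
#3 ($4297): $358 finishes the deductible; $3939 goes to coinsurance; coinsurance $3939 × 20% = $787.80. Cost to patient: $1145.80. OOP to date $1837.80.
Summing the patient's payments: $210 + $482 + $1145.80 = $1837.80.

$1837.80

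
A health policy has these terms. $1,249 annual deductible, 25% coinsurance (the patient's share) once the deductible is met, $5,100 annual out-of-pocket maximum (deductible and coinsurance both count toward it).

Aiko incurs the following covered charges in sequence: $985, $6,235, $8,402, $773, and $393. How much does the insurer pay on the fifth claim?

$328.50

Claim 1 — $985: all of it applies to the deductible. Patient pays $985; OOP now $985. Plan pays $985 − $985 = $0.
Claim 2 — $6,235: deductible takes $264, $5,971 remains; 25% of $5,971 = $1,492.75. Patient pays $1,756.75; OOP now $2,741.75. Plan pays $6,235 − $1,756.75 = $4,478.25.
Claim 3 — $8,402: 25% coinsurance on $8,402 = $2,100.50. Patient owes $2,100.50 (running OOP $4,842.25). Plan pays $8,402 − $2,100.50 = $6,301.50.
Claim 4 — $773: deductible met; 25% of $773 = $193.25. Patient pays $193.25; OOP now $5,035.50. Plan pays $773 − $193.25 = $579.75.
Claim 5 — $393: deductible met; 25% of $393 = $98.25. That would push OOP to $5,133.75, over the $5,100 cap, so patient pays $5,100 − $5,035.50 = $64.50. Insurer: $393 − $64.50 = $328.50.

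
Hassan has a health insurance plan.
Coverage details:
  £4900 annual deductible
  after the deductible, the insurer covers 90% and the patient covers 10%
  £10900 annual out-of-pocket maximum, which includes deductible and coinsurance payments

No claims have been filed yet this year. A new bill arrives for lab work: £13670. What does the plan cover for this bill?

£7893

Deductible not yet touched, so the first £4900 of the bill goes to the deductible.
That leaves £13670 − £4900 = £8770 for coinsurance.
Coinsurance: £8770 × 10% = £877.
So the patient owes £4900 + £877 = £5777 before any cap.
Total out-of-pocket so far would be £0 + £5777 = £5777, below the £10900 cap — no reduction.
The insurer covers the remainder: £13670 − £5777 = £7893.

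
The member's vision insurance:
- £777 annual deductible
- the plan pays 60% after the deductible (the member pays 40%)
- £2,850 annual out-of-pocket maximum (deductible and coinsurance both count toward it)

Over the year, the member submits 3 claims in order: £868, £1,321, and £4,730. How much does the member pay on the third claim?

£1,508.20

Claim 1 — £868: £777 to deductible, leaving £91; coinsurance £91 × 40% = £36.40. Cost to member: £813.40. OOP to date £813.40.
Claim 2 — £1,321: deductible met; 40% of £1,321 = £528.40. Member owes £528.40 (running OOP £1,341.80).
Claim 3 — £4,730: deductible met; 40% of £4,730 = £1,892. OOP would hit £3,233.80 > £2,850, so the cap limits the member to £2,850 − £1,341.80 = £1,508.20.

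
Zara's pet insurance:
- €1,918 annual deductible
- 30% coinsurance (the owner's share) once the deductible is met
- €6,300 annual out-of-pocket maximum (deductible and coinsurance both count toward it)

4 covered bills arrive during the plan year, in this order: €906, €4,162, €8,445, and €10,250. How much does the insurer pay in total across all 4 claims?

€17,463

Bill 1, €906: all of it applies to the deductible. Owner owes €906 (running OOP €906). Plan pays €906 − €906 = €0.
Bill 2, €4,162: €1,012 to deductible, leaving €3,150; owner's 30% is €945. Owner owes €1,957 (running OOP €2,863). Plan pays €4,162 − €1,957 = €2,205.
Bill 3, €8,445: 30% coinsurance on €8,445 = €2,533.50. Cost to owner: €2,533.50. OOP to date €5,396.50. Plan pays €8,445 − €2,533.50 = €5,911.50.
Bill 4, €10,250: deductible already satisfied, so owner's share is 30% × €10,250 = €3,075. Adding that to €5,396.50 gives €8,471.50, past the €6,300 cap; owner pays only €6,300 − €5,396.50 = €903.50. Plan pays €10,250 − €903.50 = €9,346.50.
Insurer total = bills − owner's total = €23,763 − €6,300 = €17,463.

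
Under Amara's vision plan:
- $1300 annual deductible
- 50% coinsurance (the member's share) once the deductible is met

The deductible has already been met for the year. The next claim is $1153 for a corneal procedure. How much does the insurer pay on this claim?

The deductible is already satisfied, so the full bill goes to coinsurance.
Member's 50% share of $1153 is $576.50.
Insurer pays the balance: $1153 − $576.50 = $576.50.

$576.50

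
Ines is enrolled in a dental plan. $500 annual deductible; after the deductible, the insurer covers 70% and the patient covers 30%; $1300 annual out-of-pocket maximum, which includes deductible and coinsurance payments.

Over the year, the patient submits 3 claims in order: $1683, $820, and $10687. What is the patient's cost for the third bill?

#1 ($1683): deductible takes $500, $1183 remains; 30% of $1183 = $354.90. Patient pays $854.90; OOP now $854.90.
#2 ($820): deductible met; 30% of $820 = $246. Patient pays $246; OOP now $1100.90.
#3 ($10687): deductible already satisfied, so patient's share is 30% × $10687 = $3206.10. Adding that to $1100.90 gives $4307, past the $1300 cap; patient pays only $1300 − $1100.90 = $199.10.

$199.10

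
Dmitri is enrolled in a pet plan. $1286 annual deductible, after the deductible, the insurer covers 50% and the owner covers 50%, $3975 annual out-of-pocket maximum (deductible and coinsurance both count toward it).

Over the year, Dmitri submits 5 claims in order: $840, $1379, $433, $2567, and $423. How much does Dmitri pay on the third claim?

Bill 1, $840: fully absorbed by the deductible. Owner pays $840; OOP now $840.
Bill 2, $1379: $446 finishes the deductible; $933 goes to coinsurance; coinsurance $933 × 50% = $466.50. Cost to owner: $912.50. OOP to date $1752.50.
Bill 3, $433: deductible already satisfied, so owner's share is 50% × $433 = $216.50. Owner owes $216.50 (running OOP $1969).

$216.50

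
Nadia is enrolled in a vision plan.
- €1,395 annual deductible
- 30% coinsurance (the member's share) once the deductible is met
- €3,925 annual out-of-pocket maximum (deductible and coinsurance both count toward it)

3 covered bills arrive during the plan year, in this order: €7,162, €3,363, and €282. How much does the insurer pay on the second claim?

Claim 1 — €7,162: €1,395 finishes the deductible; €5,767 goes to coinsurance; 30% of €5,767 = €1,730.10. Member owes €3,125.10 (running OOP €3,125.10). Plan pays €7,162 − €3,125.10 = €4,036.90.
Claim 2 — €3,363: deductible met; 30% of €3,363 = €1,008.90. Adding that to €3,125.10 gives €4,134, past the €3,925 cap; member pays only €3,925 − €3,125.10 = €799.90. Insurer: €3,363 − €799.90 = €2,563.10.

€2,563.10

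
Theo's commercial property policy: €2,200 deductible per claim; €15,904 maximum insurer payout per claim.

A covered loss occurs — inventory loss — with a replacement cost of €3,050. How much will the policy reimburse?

€850

Subtract the deductible: €3,050 − €2,200 = €850.
€850 ≤ €15,904, so the limit doesn't bind; insurer pays €850.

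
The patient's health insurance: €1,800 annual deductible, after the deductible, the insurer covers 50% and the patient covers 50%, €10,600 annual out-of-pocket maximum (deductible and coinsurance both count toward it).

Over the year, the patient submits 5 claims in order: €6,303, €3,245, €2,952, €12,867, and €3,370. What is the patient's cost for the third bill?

€1,476

Bill 1, €6,303: €1,800 finishes the deductible; €4,503 goes to coinsurance; coinsurance €4,503 × 50% = €2,251.50. Patient owes €4,051.50 (running OOP €4,051.50).
Bill 2, €3,245: deductible already satisfied, so patient's share is 50% × €3,245 = €1,622.50. Cost to patient: €1,622.50. OOP to date €5,674.
Bill 3, €2,952: deductible already satisfied, so patient's share is 50% × €2,952 = €1,476. Patient owes €1,476 (running OOP €7,150).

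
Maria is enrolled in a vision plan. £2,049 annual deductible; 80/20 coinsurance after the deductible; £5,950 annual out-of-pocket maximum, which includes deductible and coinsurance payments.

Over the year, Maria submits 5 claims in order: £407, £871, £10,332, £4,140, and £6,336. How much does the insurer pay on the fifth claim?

#1 (£407): entire amount goes to the deductible. Cost to member: £407. OOP to date £407. Plan pays £407 − £407 = £0.
#2 (£871): entire amount goes to the deductible. Member pays £871; OOP now £1,278. Insurer: £871 − £871 = £0.
#3 (£10,332): deductible takes £771, £9,561 remains; member's 20% is £1,912.20. Member owes £2,683.20 (running OOP £3,961.20). Insurer: £10,332 − £2,683.20 = £7,648.80.
#4 (£4,140): deductible met; 20% of £4,140 = £828. Member owes £828 (running OOP £4,789.20). Plan pays £4,140 − £828 = £3,312.
#5 (£6,336): deductible already satisfied, so member's share is 20% × £6,336 = £1,267.20. OOP would hit £6,056.40 > £5,950, so the cap limits the member to £5,950 − £4,789.20 = £1,160.80. Insurer: £6,336 − £1,160.80 = £5,175.20.

£5,175.20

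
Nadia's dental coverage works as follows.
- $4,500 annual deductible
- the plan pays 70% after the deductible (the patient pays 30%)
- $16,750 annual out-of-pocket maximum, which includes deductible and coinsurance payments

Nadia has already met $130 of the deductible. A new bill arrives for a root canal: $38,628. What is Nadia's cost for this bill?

$130 of the $4,500 deductible is already met, leaving $4,370.
That leaves $38,628 − $4,370 = $34,258 for coinsurance.
Coinsurance: $34,258 × 30% = $10,277.40.
So the patient owes $4,370 + $10,277.40 = $14,647.40 before any cap.
Cumulative spending $130 + $14,647.40 = $14,777.40 stays under the $16,750 maximum.

$14,647.40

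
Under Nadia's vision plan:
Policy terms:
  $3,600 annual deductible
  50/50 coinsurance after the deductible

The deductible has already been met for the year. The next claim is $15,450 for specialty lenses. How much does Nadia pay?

With the deductible met, the entire $15,450 is subject to coinsurance.
50% of $15,450 = $7,725 falls to the member.

$7,725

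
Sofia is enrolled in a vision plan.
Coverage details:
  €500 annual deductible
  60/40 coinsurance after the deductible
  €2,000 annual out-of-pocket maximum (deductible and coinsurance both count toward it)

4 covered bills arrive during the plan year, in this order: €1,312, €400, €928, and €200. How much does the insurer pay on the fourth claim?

€120

#1 (€1,312): deductible takes €500, €812 remains; coinsurance €812 × 40% = €324.80. Member owes €824.80 (running OOP €824.80). Plan pays €1,312 − €824.80 = €487.20.
#2 (€400): 40% coinsurance on €400 = €160. Member owes €160 (running OOP €984.80). Plan pays €400 − €160 = €240.
#3 (€928): 40% coinsurance on €928 = €371.20. Member owes €371.20 (running OOP €1,356). Plan pays €928 − €371.20 = €556.80.
#4 (€200): deductible already satisfied, so member's share is 40% × €200 = €80. Member owes €80 (running OOP €1,436). Plan pays €200 − €80 = €120.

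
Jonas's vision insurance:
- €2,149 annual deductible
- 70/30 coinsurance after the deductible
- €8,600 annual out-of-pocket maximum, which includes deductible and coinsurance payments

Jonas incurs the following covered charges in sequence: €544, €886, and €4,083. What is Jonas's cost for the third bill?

€1,728.20

Claim 1 — €544: entire amount goes to the deductible. Member owes €544 (running OOP €544).
Claim 2 — €886: all of it applies to the deductible. Cost to member: €886. OOP to date €1,430.
Claim 3 — €4,083: €719 finishes the deductible; €3,364 goes to coinsurance; coinsurance €3,364 × 30% = €1,009.20. Member owes €1,728.20 (running OOP €3,158.20).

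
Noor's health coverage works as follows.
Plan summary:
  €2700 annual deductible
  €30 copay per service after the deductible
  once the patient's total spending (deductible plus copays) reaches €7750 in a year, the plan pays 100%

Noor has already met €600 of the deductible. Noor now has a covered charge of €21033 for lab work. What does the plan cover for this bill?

Remaining deductible: €2700 − €600 = €2100.
The remaining €18933 (= €21033 − €2100) moves to the copay.
Copay on this service: €30.
That puts the patient's cost at €2100 + €30 = €2130 before any cap.
Cumulative spending €600 + €2130 = €2730 stays under the €7750 maximum.
The plan picks up €21033 − €2130 = €18903.

€18903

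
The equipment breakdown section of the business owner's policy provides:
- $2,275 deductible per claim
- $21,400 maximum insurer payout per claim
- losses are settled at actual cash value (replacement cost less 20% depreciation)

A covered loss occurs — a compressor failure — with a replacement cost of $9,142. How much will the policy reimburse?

$5,038.60

At 20% depreciation, ACV = $9,142 − $1,828.40 = $7,313.60.
Subtract the deductible: $7,313.60 − $2,275 = $5,038.60.
$5,038.60 ≤ $21,400, so the limit doesn't bind; insurer pays $5,038.60.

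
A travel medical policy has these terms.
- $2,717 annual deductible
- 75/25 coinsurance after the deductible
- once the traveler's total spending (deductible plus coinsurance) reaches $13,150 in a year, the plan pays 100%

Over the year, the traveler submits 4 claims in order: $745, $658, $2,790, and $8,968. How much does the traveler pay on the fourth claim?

$2,242

Claim 1 ($745): entire amount goes to the deductible. Traveler pays $745; OOP now $745.
Claim 2 ($658): all of it applies to the deductible. Traveler pays $658; OOP now $1,403.
Claim 3 ($2,790): $1,314 finishes the deductible; $1,476 goes to coinsurance; 25% of $1,476 = $369. Traveler pays $1,683; OOP now $3,086.
Claim 4 ($8,968): 25% coinsurance on $8,968 = $2,242. Cost to traveler: $2,242. OOP to date $5,328.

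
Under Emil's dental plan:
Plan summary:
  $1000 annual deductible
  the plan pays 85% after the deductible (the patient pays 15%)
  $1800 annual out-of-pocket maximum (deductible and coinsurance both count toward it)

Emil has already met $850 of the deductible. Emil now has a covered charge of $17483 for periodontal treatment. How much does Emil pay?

$950

Remaining deductible: $1000 − $850 = $150.
That leaves $17483 − $150 = $17333 for coinsurance.
Coinsurance: $17333 × 15% = $2599.95.
That puts the patient's cost at $150 + $2599.95 = $2749.95 before any cap.
Adding $2749.95 to the $850 already spent would give $3599.95, which exceeds the $1800 cap; the patient pays just $1800 − $850 = $950.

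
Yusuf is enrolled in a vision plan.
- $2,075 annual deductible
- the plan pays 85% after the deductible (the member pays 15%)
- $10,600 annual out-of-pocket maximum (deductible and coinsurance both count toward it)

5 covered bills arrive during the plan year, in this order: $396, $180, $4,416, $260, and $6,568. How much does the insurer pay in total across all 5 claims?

$8,283.25

Claim 1 — $396: all of it applies to the deductible. Cost to member: $396. OOP to date $396. Plan pays $396 − $396 = $0.
Claim 2 — $180: all of it applies to the deductible. Cost to member: $180. OOP to date $576. Plan pays $180 − $180 = $0.
Claim 3 — $4,416: $1,499 finishes the deductible; $2,917 goes to coinsurance; member's 15% is $437.55. Member pays $1,936.55; OOP now $2,512.55. Insurer: $4,416 − $1,936.55 = $2,479.45.
Claim 4 — $260: deductible already satisfied, so member's share is 15% × $260 = $39. Member pays $39; OOP now $2,551.55. Insurer: $260 − $39 = $221.
Claim 5 — $6,568: deductible already satisfied, so member's share is 15% × $6,568 = $985.20. Member pays $985.20; OOP now $3,536.75. Insurer: $6,568 − $985.20 = $5,582.80.
Insurer total: $0 + $0 + $2,479.45 + $221 + $5,582.80 = $8,283.25.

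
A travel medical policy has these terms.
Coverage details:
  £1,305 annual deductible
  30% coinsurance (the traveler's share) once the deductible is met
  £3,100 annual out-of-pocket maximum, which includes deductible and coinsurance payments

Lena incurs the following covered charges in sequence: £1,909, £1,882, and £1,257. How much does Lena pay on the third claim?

£377.10

Bill 1, £1,909: £1,305 finishes the deductible; £604 goes to coinsurance; coinsurance £604 × 30% = £181.20. Cost to traveler: £1,486.20. OOP to date £1,486.20.
Bill 2, £1,882: 30% coinsurance on £1,882 = £564.60. Traveler pays £564.60; OOP now £2,050.80.
Bill 3, £1,257: deductible already satisfied, so traveler's share is 30% × £1,257 = £377.10. Traveler owes £377.10 (running OOP £2,427.90).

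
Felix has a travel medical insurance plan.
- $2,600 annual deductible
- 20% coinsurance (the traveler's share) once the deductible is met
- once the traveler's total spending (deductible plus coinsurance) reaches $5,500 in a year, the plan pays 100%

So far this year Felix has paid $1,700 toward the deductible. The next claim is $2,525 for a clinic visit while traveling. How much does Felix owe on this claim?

Remaining deductible: $2,600 − $1,700 = $900.
The remaining $1,625 (= $2,525 − $900) moves to coinsurance.
Coinsurance: $1,625 × 20% = $325.
That puts the traveler's cost at $900 + $325 = $1,225 before any cap.
Total out-of-pocket so far would be $1,700 + $1,225 = $2,925, below the $5,500 cap — no reduction.

$1,225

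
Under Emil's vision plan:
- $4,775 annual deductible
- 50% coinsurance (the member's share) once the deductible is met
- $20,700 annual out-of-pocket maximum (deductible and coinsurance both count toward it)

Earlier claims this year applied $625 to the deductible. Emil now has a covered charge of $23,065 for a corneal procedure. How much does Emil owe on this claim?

Deductible still to meet: $4,775 − $625 = $4,150.
The remaining $18,915 (= $23,065 − $4,150) moves to coinsurance.
Member's 50% share of $18,915 is $9,457.50.
Member responsibility before any cap: $4,150 + $9,457.50 = $13,607.50.
Total out-of-pocket so far would be $625 + $13,607.50 = $14,232.50, below the $20,700 cap — no reduction.

$13,607.50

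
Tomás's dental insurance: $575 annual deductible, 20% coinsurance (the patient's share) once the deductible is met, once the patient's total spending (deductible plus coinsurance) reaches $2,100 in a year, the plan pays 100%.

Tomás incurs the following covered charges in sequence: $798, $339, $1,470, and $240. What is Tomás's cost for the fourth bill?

$48

Bill 1, $798: $575 finishes the deductible; $223 goes to coinsurance; coinsurance $223 × 20% = $44.60. Cost to patient: $619.60. OOP to date $619.60.
Bill 2, $339: 20% coinsurance on $339 = $67.80. Cost to patient: $67.80. OOP to date $687.40.
Bill 3, $1,470: 20% coinsurance on $1,470 = $294. Cost to patient: $294. OOP to date $981.40.
Bill 4, $240: deductible met; 20% of $240 = $48. Cost to patient: $48. OOP to date $1,029.40.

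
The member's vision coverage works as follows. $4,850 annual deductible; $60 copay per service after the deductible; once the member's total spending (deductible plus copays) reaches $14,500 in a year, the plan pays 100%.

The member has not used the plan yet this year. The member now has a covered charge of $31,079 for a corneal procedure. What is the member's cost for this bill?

$4,910

Deductible not yet touched, so the first $4,850 of the bill goes to the deductible.
After the $4,850 deductible portion, $31,079 − $4,850 = $26,229 is subject to the copay.
Copay on this service: $60.
Member responsibility before any cap: $4,850 + $60 = $4,910.
Year-to-date out-of-pocket becomes $0 + $4,910 = $4,910, still under the $14,500 maximum, so no cap applies.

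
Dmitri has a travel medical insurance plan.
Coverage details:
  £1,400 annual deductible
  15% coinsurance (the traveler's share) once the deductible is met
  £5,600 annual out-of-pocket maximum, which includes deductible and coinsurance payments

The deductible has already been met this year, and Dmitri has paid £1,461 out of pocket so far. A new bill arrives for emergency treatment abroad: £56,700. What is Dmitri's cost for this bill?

£4,139

The deductible is already satisfied, so the full bill goes to coinsurance.
Traveler's 15% share of £56,700 is £8,505.
Adding £8,505 to the £1,461 already spent would give £9,966, which exceeds the £5,600 cap; the traveler pays just £5,600 − £1,461 = £4,139.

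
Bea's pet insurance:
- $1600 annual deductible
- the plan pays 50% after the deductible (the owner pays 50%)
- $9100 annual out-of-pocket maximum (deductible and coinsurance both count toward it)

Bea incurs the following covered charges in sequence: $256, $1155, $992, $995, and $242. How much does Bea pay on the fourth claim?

$497.50

Claim 1 — $256: all of it applies to the deductible. Owner owes $256 (running OOP $256).
Claim 2 — $1155: all of it applies to the deductible. Cost to owner: $1155. OOP to date $1411.
Claim 3 — $992: $189 finishes the deductible; $803 goes to coinsurance; coinsurance $803 × 50% = $401.50. Cost to owner: $590.50. OOP to date $2001.50.
Claim 4 — $995: deductible already satisfied, so owner's share is 50% × $995 = $497.50. Cost to owner: $497.50. OOP to date $2499.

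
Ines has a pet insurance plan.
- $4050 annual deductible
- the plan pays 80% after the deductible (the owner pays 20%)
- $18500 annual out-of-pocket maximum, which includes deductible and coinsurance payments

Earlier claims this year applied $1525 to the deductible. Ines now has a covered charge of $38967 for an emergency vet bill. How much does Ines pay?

Deductible still to meet: $4050 − $1525 = $2525.
After the $2525 deductible portion, $38967 − $2525 = $36442 is subject to coinsurance.
20% of $36442 = $7288.40 falls to the owner.
That puts the owner's cost at $2525 + $7288.40 = $9813.40 before any cap.
Year-to-date out-of-pocket becomes $1525 + $9813.40 = $11338.40, still under the $18500 maximum, so no cap applies.

$9813.40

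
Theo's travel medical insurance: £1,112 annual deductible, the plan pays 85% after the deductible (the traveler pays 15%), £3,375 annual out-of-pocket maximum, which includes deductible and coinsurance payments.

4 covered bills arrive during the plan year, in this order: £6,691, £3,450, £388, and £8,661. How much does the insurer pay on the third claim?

#1 (£6,691): £1,112 finishes the deductible; £5,579 goes to coinsurance; 15% of £5,579 = £836.85. Cost to traveler: £1,948.85. OOP to date £1,948.85. Plan pays £6,691 − £1,948.85 = £4,742.15.
#2 (£3,450): 15% coinsurance on £3,450 = £517.50. Traveler pays £517.50; OOP now £2,466.35. Insurer: £3,450 − £517.50 = £2,932.50.
#3 (£388): deductible met; 15% of £388 = £58.20. Cost to traveler: £58.20. OOP to date £2,524.55. Plan pays £388 − £58.20 = £329.80.

£329.80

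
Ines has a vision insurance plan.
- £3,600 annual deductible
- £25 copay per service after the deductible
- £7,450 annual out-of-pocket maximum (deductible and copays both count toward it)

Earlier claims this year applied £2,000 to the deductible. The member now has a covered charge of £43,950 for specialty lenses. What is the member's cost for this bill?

£2,000 of the £3,600 deductible is already met, leaving £1,600.
That leaves £43,950 − £1,600 = £42,350 for the copay.
Copay on this service: £25.
Member responsibility before any cap: £1,600 + £25 = £1,625.
Cumulative spending £2,000 + £1,625 = £3,625 stays under the £7,450 maximum.

£1,625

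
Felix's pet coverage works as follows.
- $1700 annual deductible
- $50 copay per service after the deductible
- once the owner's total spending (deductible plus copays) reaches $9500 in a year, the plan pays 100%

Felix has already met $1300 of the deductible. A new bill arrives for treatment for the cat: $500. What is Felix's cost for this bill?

Deductible still to meet: $1700 − $1300 = $400.
That leaves $500 − $400 = $100 for the copay.
Copay on this service: $50.
Owner responsibility before any cap: $400 + $50 = $450.
Year-to-date out-of-pocket becomes $1300 + $450 = $1750, still under the $9500 maximum, so no cap applies.

$450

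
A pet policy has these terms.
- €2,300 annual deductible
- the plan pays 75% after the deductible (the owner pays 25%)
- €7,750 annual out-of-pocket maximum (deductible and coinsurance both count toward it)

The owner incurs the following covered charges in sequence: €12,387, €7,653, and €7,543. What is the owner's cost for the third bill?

€1,015

Bill 1, €12,387: deductible takes €2,300, €10,087 remains; coinsurance €10,087 × 25% = €2,521.75. Owner owes €4,821.75 (running OOP €4,821.75).
Bill 2, €7,653: deductible met; 25% of €7,653 = €1,913.25. Owner pays €1,913.25; OOP now €6,735.
Bill 3, €7,543: deductible met; 25% of €7,543 = €1,885.75. OOP would hit €8,620.75 > €7,750, so the cap limits the owner to €7,750 − €6,735 = €1,015.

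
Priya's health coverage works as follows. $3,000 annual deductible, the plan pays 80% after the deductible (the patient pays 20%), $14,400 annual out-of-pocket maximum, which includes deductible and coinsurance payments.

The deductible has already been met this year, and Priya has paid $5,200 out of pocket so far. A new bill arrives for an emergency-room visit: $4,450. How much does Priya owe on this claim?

With the deductible met, the entire $4,450 is subject to coinsurance.
20% of $4,450 = $890 falls to the patient.
Cumulative spending $5,200 + $890 = $6,090 stays under the $14,400 maximum.

$890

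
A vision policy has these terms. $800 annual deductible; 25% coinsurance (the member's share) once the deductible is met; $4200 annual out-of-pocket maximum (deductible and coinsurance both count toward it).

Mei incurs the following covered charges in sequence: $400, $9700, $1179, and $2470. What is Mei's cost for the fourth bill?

$617.50

Claim 1 ($400): fully absorbed by the deductible. Member pays $400; OOP now $400.
Claim 2 ($9700): $400 to deductible, leaving $9300; member's 25% is $2325. Cost to member: $2725. OOP to date $3125.
Claim 3 ($1179): deductible already satisfied, so member's share is 25% × $1179 = $294.75. Member owes $294.75 (running OOP $3419.75).
Claim 4 ($2470): deductible met; 25% of $2470 = $617.50. Cost to member: $617.50. OOP to date $4037.25.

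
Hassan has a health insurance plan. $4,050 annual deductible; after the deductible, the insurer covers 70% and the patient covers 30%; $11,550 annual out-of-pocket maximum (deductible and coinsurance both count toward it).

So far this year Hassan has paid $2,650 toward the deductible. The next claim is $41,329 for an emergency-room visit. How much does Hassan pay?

$2,650 of the $4,050 deductible is already met, leaving $1,400.
That leaves $41,329 − $1,400 = $39,929 for coinsurance.
Patient's 30% share of $39,929 is $11,978.70.
Patient responsibility before any cap: $1,400 + $11,978.70 = $13,378.70.
Year-to-date out-of-pocket would reach $2,650 + $13,378.70 = $16,028.70, above the $11,550 maximum, so the patient pays only $11,550 − $2,650 = $8,900.

$8,900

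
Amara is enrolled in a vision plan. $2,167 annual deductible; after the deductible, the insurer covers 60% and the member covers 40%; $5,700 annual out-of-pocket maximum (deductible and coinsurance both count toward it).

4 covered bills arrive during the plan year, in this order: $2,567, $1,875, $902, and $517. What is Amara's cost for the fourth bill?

#1 ($2,567): $2,167 to deductible, leaving $400; 40% of $400 = $160. Member pays $2,327; OOP now $2,327.
#2 ($1,875): 40% coinsurance on $1,875 = $750. Member owes $750 (running OOP $3,077).
#3 ($902): 40% coinsurance on $902 = $360.80. Cost to member: $360.80. OOP to date $3,437.80.
#4 ($517): deductible met; 40% of $517 = $206.80. Member owes $206.80 (running OOP $3,644.60).

$206.80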